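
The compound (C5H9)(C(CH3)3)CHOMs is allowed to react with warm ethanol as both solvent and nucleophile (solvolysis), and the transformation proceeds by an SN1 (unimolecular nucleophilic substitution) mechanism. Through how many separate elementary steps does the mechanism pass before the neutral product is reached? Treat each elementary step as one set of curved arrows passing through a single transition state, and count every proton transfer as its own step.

4

Step 1: The C–O bond breaks with both electrons going to the mesylate; MsO⁻ leaves and a secondary carbocation remains.
Step 2: A 1,2-hydride shift from the adjacent cyclopentyl carbon moves the positive charge from the secondary centre to an adjacent carbon, generating a more stable tertiary carbocation.
Step 3: A lone pair on the oxygen of CH3CH2OH attacks the carbocation, forming a new C–O σ-bond and an oxonium ion.
Step 4: Deprotonation of the oxonium oxygen by solvent ethanol yields the neutral ether.
Total: 4 elementary steps.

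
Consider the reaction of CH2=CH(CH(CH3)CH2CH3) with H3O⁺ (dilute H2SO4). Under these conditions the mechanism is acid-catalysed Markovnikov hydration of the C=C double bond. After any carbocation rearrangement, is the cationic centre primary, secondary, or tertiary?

tertiary

Step 1: The π electrons of the C=C bond attack a proton of H3O⁺; Markovnikov addition places the new C–H on the less-substituted alkene carbon, so the positive charge ends up on the more-substituted carbon — a secondary carbocation. H2O is released.
Step 2: Carbocation rearrangement: a 1,2-hydride shift from the adjacent sec-butyl carbon converts the initially-formed secondary cation into the more stable tertiary cation.
The cation rearranges from secondary to tertiary via a 1,2-hydride shift from the adjacent sec-butyl carbon; the tertiary cation is what reacts next.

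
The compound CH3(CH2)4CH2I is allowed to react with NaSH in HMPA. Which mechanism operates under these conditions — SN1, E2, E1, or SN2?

Conditions: a primary substrate with a strong nucleophile in the polar aprotic solvent HMPA.
These conditions are the textbook signature of the SN2 pathway.
An unhindered substrate with a strong nucleophile in a polar aprotic solvent favours one-step backside displacement.

SN2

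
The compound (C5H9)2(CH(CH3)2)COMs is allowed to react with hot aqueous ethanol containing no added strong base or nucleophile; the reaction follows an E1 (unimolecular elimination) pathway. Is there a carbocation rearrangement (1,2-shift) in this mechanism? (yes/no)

no

The first-formed carbocation is tertiary.
No single 1,2-shift to an adjacent carbon would produce a more-substituted cation than the one already present, so no rearrangement occurs.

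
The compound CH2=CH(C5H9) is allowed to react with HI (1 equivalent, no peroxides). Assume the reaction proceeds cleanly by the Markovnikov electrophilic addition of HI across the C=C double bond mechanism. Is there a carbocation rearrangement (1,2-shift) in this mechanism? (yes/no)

yes

The first-formed carbocation is secondary.
The adjacent cyclopentyl carbon already bears 2 other carbon substituents and has a hydrogen to migrate; after a 1,2-hydride shift from that carbon the positive charge sits on a tertiary centre.
Tertiary is more stable than secondary, so the shift occurs.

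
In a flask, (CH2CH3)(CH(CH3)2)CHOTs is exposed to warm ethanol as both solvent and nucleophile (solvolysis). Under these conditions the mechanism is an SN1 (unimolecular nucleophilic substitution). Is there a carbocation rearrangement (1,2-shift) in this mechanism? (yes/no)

yes

The first-formed carbocation is secondary.
The adjacent isopropyl carbon already bears 2 other carbon substituents and has a hydrogen to migrate; after a 1,2-hydride shift from that carbon the positive charge sits on a tertiary centre.
Tertiary is more stable than secondary, so the shift occurs.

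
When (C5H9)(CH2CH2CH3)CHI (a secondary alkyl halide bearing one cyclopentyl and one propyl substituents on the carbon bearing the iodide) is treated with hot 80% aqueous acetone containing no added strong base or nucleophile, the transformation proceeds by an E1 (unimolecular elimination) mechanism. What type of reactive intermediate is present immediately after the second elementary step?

tertiary carbocation

Step 1: Rate-determining heterolysis of the C–I bond gives I⁻ and a secondary carbocation.
Step 2: A 1,2-hydride shift from the adjacent cyclopentyl carbon moves the positive charge from the secondary centre to an adjacent carbon, generating a more stable tertiary carbocation.
After step 2 the species present is a tertiary carbocation.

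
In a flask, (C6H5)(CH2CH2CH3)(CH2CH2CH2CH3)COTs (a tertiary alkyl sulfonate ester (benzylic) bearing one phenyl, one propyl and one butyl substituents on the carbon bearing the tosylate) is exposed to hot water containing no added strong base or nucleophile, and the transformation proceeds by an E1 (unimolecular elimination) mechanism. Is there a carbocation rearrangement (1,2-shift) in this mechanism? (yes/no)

The first-formed carbocation is tertiary.
No single 1,2-shift to an adjacent carbon would produce a more-substituted cation than the one already present, so no rearrangement occurs.

no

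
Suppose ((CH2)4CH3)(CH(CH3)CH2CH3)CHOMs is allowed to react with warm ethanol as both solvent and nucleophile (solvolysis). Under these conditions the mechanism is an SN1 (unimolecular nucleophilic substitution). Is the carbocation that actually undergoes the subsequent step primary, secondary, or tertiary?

tertiary

Step 1: Ionisation: the C–O σ-bond cleaves heterolytically; both bonding electrons depart with MsO⁻, leaving a secondary carbocation at the α-carbon.
Step 2: Carbocation rearrangement: a 1,2-hydride shift from the adjacent sec-butyl carbon converts the initially-formed secondary cation into the more stable tertiary cation.
The cation rearranges from secondary to tertiary via a 1,2-hydride shift from the adjacent sec-butyl carbon; the tertiary cation is what reacts next.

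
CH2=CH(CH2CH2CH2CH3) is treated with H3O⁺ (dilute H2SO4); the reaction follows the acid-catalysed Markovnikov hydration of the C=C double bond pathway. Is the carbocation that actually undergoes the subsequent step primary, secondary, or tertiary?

secondary

Step 1: The π electrons of the C=C bond attack a proton of H3O⁺; Markovnikov addition places the new C–H on the less-substituted alkene carbon, so the positive charge ends up on the more-substituted carbon — a secondary carbocation. H2O is released.
No single 1,2-shift to an adjacent carbon would give a more-substituted cation, so no rearrangement occurs.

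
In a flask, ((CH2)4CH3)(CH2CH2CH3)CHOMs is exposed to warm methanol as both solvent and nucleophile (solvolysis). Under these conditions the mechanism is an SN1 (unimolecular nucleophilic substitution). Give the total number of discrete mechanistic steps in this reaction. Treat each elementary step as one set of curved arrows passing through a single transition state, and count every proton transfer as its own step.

3

Step 1: Ionisation: the C–O σ-bond cleaves heterolytically; both bonding electrons depart with MsO⁻, leaving a secondary carbocation at the α-carbon.
(No 1,2-shift: no single shift to an adjacent carbon would give a more stable cation.)
Step 2: Nucleophilic capture: the oxygen of CH3OH bonds to the cationic carbon, producing an oxonium-ion intermediate.
Step 3: Proton transfer from the O–H of the oxonium ion to a solvent molecule delivers the neutral ether.
Total: 3 elementary steps.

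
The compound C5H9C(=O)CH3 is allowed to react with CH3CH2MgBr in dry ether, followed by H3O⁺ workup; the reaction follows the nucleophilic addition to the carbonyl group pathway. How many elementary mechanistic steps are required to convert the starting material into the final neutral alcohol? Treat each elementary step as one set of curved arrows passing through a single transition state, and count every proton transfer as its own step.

2

Step 1: Nucleophilic addition: the carbanion-like carbon of CH3CH2MgBr adds to the carbonyl carbon, pushing the π(C=O) electron pair onto oxygen and giving a tetrahedral alkoxide.
Step 2: Protonation of the alkoxide by H3O⁺ workup furnishes an alcohol.
Total: 2 elementary steps.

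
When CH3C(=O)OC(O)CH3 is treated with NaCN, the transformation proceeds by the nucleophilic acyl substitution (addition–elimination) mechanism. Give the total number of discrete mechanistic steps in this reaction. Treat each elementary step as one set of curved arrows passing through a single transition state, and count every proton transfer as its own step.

Step 1: CN⁻ adds to the carbonyl carbon; the C=O π electrons shift onto oxygen and a tetrahedral alkoxide intermediate forms.
Step 2: Elimination step: re-formation of the carbonyl π bond drives out CH3CO2⁻, giving the new acyl compound.
Total: 2 elementary steps.

2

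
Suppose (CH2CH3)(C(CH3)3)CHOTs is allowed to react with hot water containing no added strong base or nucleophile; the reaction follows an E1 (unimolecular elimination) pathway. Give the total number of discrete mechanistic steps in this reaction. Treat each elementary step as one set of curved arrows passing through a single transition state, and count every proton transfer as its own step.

Step 1: Rate-determining heterolysis of the C–O bond gives TsO⁻ and a secondary carbocation.
Step 2: A 1,2-methyl shift from the adjacent tert-butyl carbon moves the positive charge from the secondary centre to an adjacent carbon, generating a more stable tertiary carbocation.
Step 3: A weak base (a water molecule from the solvent) removes a proton from a carbon adjacent to the cationic centre; the electrons of that C–H bond become the new π(C=C) bond, giving the alkene.
Total: 3 elementary steps.

3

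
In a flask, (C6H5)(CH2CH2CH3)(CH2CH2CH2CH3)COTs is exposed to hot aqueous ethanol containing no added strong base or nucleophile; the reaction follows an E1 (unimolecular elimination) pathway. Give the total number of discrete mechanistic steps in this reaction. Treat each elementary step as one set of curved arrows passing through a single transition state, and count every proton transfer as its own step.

2

Step 1: The C–O bond breaks with both electrons going to the tosylate; TsO⁻ leaves and a tertiary carbocation remains.
(No 1,2-shift: no single shift to an adjacent carbon would give a more stable cation.)
Step 2: A weak base (a water (or ethanol) molecule from the solvent) removes a proton from a carbon adjacent to the cationic centre; the electrons of that C–H bond become the new π(C=C) bond, giving the alkene.
Total: 2 elementary steps.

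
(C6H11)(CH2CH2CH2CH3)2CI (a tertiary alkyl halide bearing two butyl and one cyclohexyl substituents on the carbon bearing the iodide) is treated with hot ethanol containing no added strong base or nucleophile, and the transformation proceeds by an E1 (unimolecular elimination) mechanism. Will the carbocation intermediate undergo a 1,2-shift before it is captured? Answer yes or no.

The first-formed carbocation is tertiary.
No single 1,2-shift to an adjacent carbon would produce a more-substituted cation than the one already present, so no rearrangement occurs.

no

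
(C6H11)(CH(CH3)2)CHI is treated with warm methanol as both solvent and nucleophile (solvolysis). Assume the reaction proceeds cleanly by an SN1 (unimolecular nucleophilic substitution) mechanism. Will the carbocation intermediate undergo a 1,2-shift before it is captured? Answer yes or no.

yes

The first-formed carbocation is secondary.
The adjacent isopropyl carbon already bears 2 other carbon substituents and has a hydrogen to migrate; after a 1,2-hydride shift from that carbon the positive charge sits on a tertiary centre.
Tertiary is more stable than secondary, so the shift occurs.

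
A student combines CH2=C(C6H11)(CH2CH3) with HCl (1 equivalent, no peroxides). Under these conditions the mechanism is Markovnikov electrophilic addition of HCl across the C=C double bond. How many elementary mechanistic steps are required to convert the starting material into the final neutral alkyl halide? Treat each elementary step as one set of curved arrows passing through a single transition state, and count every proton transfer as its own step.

2

Step 1: Protonation of the alkene by HCl: the π bond acts as the nucleophile and picks up H⁺, giving the more stable (Markovnikov) tertiary carbocation. The H–Cl bond breaks heterolytically, releasing Cl⁻.
(No 1,2-shift: no single shift to an adjacent carbon would give a more stable cation.)
Step 2: Nucleophilic attack by Cl⁻ on the carbocation completes the addition, giving R–Cl.
Total: 2 elementary steps.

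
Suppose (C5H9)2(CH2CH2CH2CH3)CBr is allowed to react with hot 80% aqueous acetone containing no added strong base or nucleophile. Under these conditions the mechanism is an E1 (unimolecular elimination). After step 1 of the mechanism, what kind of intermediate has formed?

Step 1: Unassisted departure of Br⁻ (taking the C–Br bonding pair) generates a tertiary carbocation.
After step 1 the species present is a tertiary carbocation.

tertiary carbocation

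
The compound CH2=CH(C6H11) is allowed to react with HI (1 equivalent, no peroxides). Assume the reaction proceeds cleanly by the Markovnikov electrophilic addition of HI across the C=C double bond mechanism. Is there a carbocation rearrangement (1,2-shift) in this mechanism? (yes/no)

The first-formed carbocation is secondary.
The adjacent cyclohexyl carbon already bears 2 other carbon substituents and has a hydrogen to migrate; after a 1,2-hydride shift from that carbon the positive charge sits on a tertiary centre.
Tertiary is more stable than secondary, so the shift occurs.

yes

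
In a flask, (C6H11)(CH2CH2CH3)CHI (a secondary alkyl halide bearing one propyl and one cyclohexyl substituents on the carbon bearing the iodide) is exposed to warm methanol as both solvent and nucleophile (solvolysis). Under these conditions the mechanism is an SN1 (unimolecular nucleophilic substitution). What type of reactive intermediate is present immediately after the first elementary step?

secondary carbocation

Step 1: Unassisted departure of I⁻ (taking the C–I bonding pair) generates a secondary carbocation.
After step 1 the species present is a secondary carbocation.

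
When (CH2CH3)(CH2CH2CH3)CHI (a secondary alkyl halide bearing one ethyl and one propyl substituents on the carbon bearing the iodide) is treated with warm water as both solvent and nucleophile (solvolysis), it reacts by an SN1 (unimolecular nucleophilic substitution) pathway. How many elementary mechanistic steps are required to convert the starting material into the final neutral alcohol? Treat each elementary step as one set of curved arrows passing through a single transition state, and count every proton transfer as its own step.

Step 1: The C–I bond breaks with both electrons going to the iodide; I⁻ leaves and a secondary carbocation remains.
(No 1,2-shift: no single shift to an adjacent carbon would give a more stable cation.)
Step 2: A lone pair on the oxygen of H2O attacks the carbocation, forming a new C–O σ-bond and an oxonium ion.
Step 3: A second solvent molecule removes the proton on oxygen, giving the neutral alcohol product.
Total: 3 elementary steps.

3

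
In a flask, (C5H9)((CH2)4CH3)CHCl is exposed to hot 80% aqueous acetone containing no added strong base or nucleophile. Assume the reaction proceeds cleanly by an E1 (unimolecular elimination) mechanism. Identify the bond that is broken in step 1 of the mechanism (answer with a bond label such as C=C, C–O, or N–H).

Step 1: Unassisted departure of Cl⁻ (taking the C–Cl bonding pair) generates a secondary carbocation.
The bond broken in this step is the C–Cl bond.

C–Cl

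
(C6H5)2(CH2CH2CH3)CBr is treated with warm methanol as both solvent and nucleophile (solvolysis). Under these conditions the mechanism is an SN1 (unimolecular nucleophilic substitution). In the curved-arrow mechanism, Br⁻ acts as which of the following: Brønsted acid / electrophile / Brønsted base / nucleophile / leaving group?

leaving group

Step 1: Ionisation: the C–Br σ-bond cleaves heterolytically; both bonding electrons depart with Br⁻, leaving a tertiary carbocation at the α-carbon.
Br⁻ departs with both electrons of the breaking σ-bond — that is the definition of a leaving group.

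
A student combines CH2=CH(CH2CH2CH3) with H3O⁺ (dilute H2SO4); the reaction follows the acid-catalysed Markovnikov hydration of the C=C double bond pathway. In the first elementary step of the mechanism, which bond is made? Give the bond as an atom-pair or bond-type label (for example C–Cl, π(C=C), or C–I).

C–H

Step 1: Protonation of the alkene by H3O⁺: the π bond acts as the nucleophile and picks up H⁺, giving the more stable (Markovnikov) secondary carbocation. H2O is released.
The bond formed in this step is the C–H bond.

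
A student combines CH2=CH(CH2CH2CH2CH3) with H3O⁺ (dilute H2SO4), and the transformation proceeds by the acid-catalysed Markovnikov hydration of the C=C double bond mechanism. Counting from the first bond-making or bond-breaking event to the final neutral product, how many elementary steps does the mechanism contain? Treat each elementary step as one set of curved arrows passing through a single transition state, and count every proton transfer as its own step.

3

Step 1: Protonation of the alkene by H3O⁺: the π bond acts as the nucleophile and picks up H⁺, giving the more stable (Markovnikov) secondary carbocation. H2O is released.
(No 1,2-shift: no single shift to an adjacent carbon would give a more stable cation.)
Step 2: Nucleophilic capture of the cation by H2O produces the protonated alcohol (an oxonium ion).
Step 3: Proton transfer from the O–H of the oxonium ion to H2O completes the catalytic cycle and yields the alcohol.
Total: 3 elementary steps.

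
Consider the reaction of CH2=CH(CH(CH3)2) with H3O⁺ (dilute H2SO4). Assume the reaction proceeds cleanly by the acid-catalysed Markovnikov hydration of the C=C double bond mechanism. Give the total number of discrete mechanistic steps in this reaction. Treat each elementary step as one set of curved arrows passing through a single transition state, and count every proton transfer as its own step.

Step 1: The π electrons of the C=C bond attack a proton of H3O⁺; Markovnikov addition places the new C–H on the less-substituted alkene carbon, so the positive charge ends up on the more-substituted carbon — a secondary carbocation. H2O is released.
Step 2: Carbocation rearrangement: a 1,2-hydride shift from the adjacent isopropyl carbon converts the initially-formed secondary cation into the more stable tertiary cation.
Step 3: Nucleophilic capture of the cation by H2O produces the protonated alcohol (an oxonium ion).
Step 4: Proton transfer from the O–H of the oxonium ion to H2O completes the catalytic cycle and yields the alcohol.
Total: 4 elementary steps.

4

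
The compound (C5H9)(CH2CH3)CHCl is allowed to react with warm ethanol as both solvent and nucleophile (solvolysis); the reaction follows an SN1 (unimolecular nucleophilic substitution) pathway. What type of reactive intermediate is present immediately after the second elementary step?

Step 1: Rate-determining heterolysis of the C–Cl bond gives Cl⁻ and a secondary carbocation.
Step 2: A hydride (H with its bonding pair) migrates from the adjacent cyclopentyl carbon to the cationic centre — a 1,2-hydride shift — upgrading the secondary cation to a tertiary one.
After step 2 the species present is a tertiary carbocation.

tertiary carbocation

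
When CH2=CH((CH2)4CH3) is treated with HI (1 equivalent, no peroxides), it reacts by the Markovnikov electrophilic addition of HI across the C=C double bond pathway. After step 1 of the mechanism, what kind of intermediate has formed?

Step 1: Electrophilic addition begins with the π(C=C) electrons forming a bond to the proton of HI. Following Markovnikov's rule, the resulting cation is secondary. The H–I bond breaks heterolytically, releasing I⁻.
After step 1 the species present is a secondary carbocation.

secondary carbocation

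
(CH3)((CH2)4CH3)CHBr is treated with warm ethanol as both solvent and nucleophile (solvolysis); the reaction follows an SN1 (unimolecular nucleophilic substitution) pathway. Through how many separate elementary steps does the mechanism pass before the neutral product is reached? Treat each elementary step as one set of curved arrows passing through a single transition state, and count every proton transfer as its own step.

3

Step 1: Ionisation: the C–Br σ-bond cleaves heterolytically; both bonding electrons depart with Br⁻, leaving a secondary carbocation at the α-carbon.
(No 1,2-shift: no single shift to an adjacent carbon would give a more stable cation.)
Step 2: CH3CH2OH donates an oxygen lone pair into the empty p orbital of the cation, giving a protonated ether (an oxonium ion).
Step 3: A second solvent molecule removes the proton on oxygen, giving the neutral ether product.
Total: 3 elementary steps.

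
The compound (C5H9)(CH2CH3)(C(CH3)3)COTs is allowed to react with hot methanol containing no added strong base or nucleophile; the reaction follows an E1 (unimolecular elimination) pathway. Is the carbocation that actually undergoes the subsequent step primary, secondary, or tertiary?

Step 1: The C–O bond breaks with both electrons going to the tosylate; TsO⁻ leaves and a tertiary carbocation remains.
No single 1,2-shift to an adjacent carbon would give a more-substituted cation, so no rearrangement occurs.

tertiary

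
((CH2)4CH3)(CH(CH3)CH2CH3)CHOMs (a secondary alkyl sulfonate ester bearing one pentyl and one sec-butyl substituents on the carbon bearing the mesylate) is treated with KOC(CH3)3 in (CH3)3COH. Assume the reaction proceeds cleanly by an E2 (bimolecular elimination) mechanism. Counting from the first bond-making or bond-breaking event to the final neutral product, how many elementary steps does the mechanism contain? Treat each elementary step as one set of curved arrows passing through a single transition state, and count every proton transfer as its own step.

1

Step 1: Concerted anti-periplanar elimination: (CH3)3CO⁻ abstracts a β-H while MsO⁻ leaves, and the C–H electrons become the new C=C π bond — all in a single transition state.
Total: 1 elementary step.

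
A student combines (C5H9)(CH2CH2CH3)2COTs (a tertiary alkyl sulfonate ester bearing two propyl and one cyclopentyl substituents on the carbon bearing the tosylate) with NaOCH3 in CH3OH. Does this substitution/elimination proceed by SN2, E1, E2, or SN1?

Conditions: a strong base with a tertiary substrate bearing a β-hydrogen.
These conditions are the textbook signature of the E2 pathway.
A strong (often hindered) base removes a β-H in concert with loss of the leaving group — bimolecular elimination.

E2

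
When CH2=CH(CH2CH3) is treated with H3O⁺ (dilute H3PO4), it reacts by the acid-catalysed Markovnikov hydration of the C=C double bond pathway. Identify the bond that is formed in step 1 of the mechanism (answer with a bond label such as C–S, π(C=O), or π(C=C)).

Step 1: Protonation of the alkene by H3O⁺: the π bond acts as the nucleophile and picks up H⁺, giving the more stable (Markovnikov) secondary carbocation. H2O is released.
The bond formed in this step is the C–H bond.

C–H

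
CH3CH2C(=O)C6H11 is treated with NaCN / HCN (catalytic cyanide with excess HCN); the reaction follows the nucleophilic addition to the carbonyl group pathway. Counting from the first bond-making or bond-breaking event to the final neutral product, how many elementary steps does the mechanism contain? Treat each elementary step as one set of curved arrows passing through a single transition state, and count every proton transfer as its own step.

Step 1: A lone pair / filled orbital on CN⁻ attacks the electrophilic carbonyl carbon; the π(C=O) electrons shift onto oxygen, producing a tetrahedral alkoxide intermediate.
Step 2: Proton transfer from HCN to the alkoxide furnishes a cyanohydrin (and releases another CN⁻ to continue the reaction).
Total: 2 elementary steps.

2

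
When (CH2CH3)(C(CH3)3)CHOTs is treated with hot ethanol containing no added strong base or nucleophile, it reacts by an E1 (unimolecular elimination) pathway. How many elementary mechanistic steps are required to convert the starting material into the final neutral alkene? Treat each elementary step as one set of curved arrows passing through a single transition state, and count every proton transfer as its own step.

3

Step 1: Unassisted departure of TsO⁻ (taking the C–O bonding pair) generates a secondary carbocation.
Step 2: Carbocation rearrangement: a 1,2-methyl shift from the adjacent tert-butyl carbon converts the initially-formed secondary cation into the more stable tertiary cation.
Step 3: Loss of a β-proton to an ethanol molecule of the solvent: the C–H bonding pair collapses toward the cationic carbon to form the C=C π bond, yielding the alkene.
Total: 3 elementary steps.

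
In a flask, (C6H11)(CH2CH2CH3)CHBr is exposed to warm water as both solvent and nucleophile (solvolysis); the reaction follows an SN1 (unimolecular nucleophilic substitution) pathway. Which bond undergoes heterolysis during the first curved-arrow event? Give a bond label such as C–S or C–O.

C–Br

Step 1: Unassisted departure of Br⁻ (taking the C–Br bonding pair) generates a secondary carbocation.
The bond broken in this step is the C–Br bond.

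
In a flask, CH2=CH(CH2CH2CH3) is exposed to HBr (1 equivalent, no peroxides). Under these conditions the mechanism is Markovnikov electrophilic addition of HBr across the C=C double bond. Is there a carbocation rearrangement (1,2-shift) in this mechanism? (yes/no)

no

The first-formed carbocation is secondary.
No single 1,2-shift to an adjacent carbon would produce a more-substituted cation than the one already present, so no rearrangement occurs.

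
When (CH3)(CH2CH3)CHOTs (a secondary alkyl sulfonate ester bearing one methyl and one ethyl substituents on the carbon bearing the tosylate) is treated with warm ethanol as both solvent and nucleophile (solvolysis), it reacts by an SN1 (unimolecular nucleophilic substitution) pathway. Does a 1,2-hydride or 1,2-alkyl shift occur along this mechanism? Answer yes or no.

The first-formed carbocation is secondary.
No single 1,2-shift to an adjacent carbon would produce a more-substituted cation than the one already present, so no rearrangement occurs.

no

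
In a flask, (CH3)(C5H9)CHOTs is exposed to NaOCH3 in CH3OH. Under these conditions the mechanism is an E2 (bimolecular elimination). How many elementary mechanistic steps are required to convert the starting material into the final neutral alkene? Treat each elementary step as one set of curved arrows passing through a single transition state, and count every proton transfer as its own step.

1

Step 1: In one step, CH3O⁻ pulls off a β-proton, the C–O bond cleaves, and a C=C double bond forms between the α- and β-carbons (E2, anti elimination).
Total: 1 elementary step.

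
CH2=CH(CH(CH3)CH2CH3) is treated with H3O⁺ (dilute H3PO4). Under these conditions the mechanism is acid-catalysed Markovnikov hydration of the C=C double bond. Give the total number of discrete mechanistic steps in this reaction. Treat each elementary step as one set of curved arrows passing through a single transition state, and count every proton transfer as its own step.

4

Step 1: Protonation of the alkene by H3O⁺: the π bond acts as the nucleophile and picks up H⁺, giving the more stable (Markovnikov) secondary carbocation. H2O is released.
Step 2: Carbocation rearrangement: a 1,2-hydride shift from the adjacent sec-butyl carbon converts the initially-formed secondary cation into the more stable tertiary cation.
Step 3: Nucleophilic capture of the cation by H2O produces the protonated alcohol (an oxonium ion).
Step 4: H2O removes a proton from the oxonium oxygen, regenerating H3O⁺ and giving the neutral alcohol.
Total: 4 elementary steps.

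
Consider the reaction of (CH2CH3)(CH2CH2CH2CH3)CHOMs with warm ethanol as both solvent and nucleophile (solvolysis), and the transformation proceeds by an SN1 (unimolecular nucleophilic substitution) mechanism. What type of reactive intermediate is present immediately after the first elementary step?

Step 1: The C–O bond breaks with both electrons going to the mesylate; MsO⁻ leaves and a secondary carbocation remains.
After step 1 the species present is a secondary carbocation.

secondary carbocation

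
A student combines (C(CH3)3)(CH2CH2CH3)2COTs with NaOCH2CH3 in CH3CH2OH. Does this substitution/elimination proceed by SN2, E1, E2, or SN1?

E2

Conditions: a strong base with a tertiary substrate bearing a β-hydrogen.
These conditions are the textbook signature of the E2 pathway.
A strong (often hindered) base removes a β-H in concert with loss of the leaving group — bimolecular elimination.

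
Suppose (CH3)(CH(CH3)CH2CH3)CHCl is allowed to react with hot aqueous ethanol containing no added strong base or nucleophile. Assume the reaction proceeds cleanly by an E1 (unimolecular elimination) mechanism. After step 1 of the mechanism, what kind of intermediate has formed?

Step 1: Unassisted departure of Cl⁻ (taking the C–Cl bonding pair) generates a secondary carbocation.
After step 1 the species present is a secondary carbocation.

secondary carbocation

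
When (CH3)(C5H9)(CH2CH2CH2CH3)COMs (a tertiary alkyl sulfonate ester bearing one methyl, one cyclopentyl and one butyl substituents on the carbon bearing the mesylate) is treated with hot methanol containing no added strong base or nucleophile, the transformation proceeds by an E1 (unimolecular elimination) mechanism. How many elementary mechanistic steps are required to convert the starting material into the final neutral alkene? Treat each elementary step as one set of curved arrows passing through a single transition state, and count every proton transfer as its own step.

Step 1: Rate-determining heterolysis of the C–O bond gives MsO⁻ and a tertiary carbocation.
(No 1,2-shift: no single shift to an adjacent carbon would give a more stable cation.)
Step 2: A weak base (a methanol molecule from the solvent) removes a proton from a carbon adjacent to the cationic centre; the electrons of that C–H bond become the new π(C=C) bond, giving the alkene.
Total: 2 elementary steps.

2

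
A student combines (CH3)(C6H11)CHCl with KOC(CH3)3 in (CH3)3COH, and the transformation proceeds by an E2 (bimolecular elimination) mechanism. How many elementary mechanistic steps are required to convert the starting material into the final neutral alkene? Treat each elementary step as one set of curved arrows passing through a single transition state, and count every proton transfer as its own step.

Step 1: In one step, (CH3)3CO⁻ pulls off a β-proton, the C–Cl bond cleaves, and a C=C double bond forms between the α- and β-carbons (E2, anti elimination).
Total: 1 elementary step.

1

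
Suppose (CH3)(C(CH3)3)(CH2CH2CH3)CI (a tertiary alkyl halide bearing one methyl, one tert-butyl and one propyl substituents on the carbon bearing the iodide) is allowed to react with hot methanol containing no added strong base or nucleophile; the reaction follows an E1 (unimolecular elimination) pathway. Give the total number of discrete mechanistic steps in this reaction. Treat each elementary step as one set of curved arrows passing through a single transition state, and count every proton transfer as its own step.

2

Step 1: Ionisation: the C–I σ-bond cleaves heterolytically; both bonding electrons depart with I⁻, leaving a tertiary carbocation at the α-carbon.
(No 1,2-shift: no single shift to an adjacent carbon would give a more stable cation.)
Step 2: Loss of a β-proton to a methanol molecule of the solvent: the C–H bonding pair collapses toward the cationic carbon to form the C=C π bond, yielding the alkene.
Total: 2 elementary steps.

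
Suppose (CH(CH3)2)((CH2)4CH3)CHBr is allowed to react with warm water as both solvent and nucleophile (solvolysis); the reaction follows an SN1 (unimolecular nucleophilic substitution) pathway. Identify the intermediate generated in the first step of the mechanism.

Step 1: Unassisted departure of Br⁻ (taking the C–Br bonding pair) generates a secondary carbocation.
After step 1 the species present is a secondary carbocation.

secondary carbocation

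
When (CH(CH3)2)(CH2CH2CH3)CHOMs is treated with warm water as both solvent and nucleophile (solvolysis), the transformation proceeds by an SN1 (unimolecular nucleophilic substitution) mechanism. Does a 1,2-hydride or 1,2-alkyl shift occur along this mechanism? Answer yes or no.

The first-formed carbocation is secondary.
The adjacent isopropyl carbon already bears 2 other carbon substituents and has a hydrogen to migrate; after a 1,2-hydride shift from that carbon the positive charge sits on a tertiary centre.
Tertiary is more stable than secondary, so the shift occurs.

yes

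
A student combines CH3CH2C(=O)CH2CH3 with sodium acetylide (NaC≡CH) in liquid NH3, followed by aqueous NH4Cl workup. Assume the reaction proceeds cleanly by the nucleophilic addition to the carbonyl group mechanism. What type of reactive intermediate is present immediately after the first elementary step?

tetrahedral alkoxide intermediate

Step 1: A lone pair / filled orbital on HC≡C⁻ attacks the electrophilic carbonyl carbon; the π(C=O) electrons shift onto oxygen, producing a tetrahedral alkoxide intermediate.
After step 1 the species present is a tetrahedral alkoxide intermediate.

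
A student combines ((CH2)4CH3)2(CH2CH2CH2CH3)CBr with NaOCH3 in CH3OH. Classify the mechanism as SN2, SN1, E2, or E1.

E2

Conditions: a strong base with a tertiary substrate bearing a β-hydrogen.
These conditions are the textbook signature of the E2 pathway.
A strong (often hindered) base removes a β-H in concert with loss of the leaving group — bimolecular elimination.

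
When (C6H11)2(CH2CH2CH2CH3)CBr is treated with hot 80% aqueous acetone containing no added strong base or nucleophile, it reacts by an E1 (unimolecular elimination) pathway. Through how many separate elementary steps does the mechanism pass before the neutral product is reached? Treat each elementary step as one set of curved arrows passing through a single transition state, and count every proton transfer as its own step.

2

Step 1: Rate-determining heterolysis of the C–Br bond gives Br⁻ and a tertiary carbocation.
(No 1,2-shift: no single shift to an adjacent carbon would give a more stable cation.)
Step 2: A water molecule (solvent) deprotonates a β-carbon; as the C–H bond breaks, those electrons form the new alkene π bond.
Total: 2 elementary steps.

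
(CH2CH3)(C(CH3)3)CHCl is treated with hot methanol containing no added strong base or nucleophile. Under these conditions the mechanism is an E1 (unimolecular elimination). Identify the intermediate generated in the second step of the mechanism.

Step 1: Rate-determining heterolysis of the C–Cl bond gives Cl⁻ and a secondary carbocation.
Step 2: A 1,2-methyl shift from the adjacent tert-butyl carbon moves the positive charge from the secondary centre to an adjacent carbon, generating a more stable tertiary carbocation.
After step 2 the species present is a tertiary carbocation.

tertiary carbocation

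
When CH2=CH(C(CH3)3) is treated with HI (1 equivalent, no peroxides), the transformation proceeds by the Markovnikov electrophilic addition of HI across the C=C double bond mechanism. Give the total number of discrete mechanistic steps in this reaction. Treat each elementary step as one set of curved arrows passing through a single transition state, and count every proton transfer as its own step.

Step 1: Protonation of the alkene by HI: the π bond acts as the nucleophile and picks up H⁺, giving the more stable (Markovnikov) secondary carbocation. The H–I bond breaks heterolytically, releasing I⁻.
Step 2: Carbocation rearrangement: a 1,2-methyl shift from the adjacent tert-butyl carbon converts the initially-formed secondary cation into the more stable tertiary cation.
Step 3: I⁻ captures the cation: a lone pair on I⁻ fills the empty p orbital, producing the alkyl halide product.
Total: 3 elementary steps.

3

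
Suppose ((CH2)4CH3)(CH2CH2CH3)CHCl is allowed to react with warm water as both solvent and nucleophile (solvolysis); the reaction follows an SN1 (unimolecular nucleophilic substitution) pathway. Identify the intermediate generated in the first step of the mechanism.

secondary carbocation

Step 1: The C–Cl bond breaks with both electrons going to the chloride; Cl⁻ leaves and a secondary carbocation remains.
After step 1 the species present is a secondary carbocation.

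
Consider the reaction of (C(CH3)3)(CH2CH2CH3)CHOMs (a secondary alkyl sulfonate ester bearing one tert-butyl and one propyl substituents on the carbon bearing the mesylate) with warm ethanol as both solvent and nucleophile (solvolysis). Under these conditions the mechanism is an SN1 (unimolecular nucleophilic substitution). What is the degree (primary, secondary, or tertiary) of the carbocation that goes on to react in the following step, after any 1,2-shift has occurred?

tertiary

Step 1: Ionisation: the C–O σ-bond cleaves heterolytically; both bonding electrons depart with MsO⁻, leaving a secondary carbocation at the α-carbon.
Step 2: Carbocation rearrangement: a 1,2-methyl shift from the adjacent tert-butyl carbon converts the initially-formed secondary cation into the more stable tertiary cation.
The cation rearranges from secondary to tertiary via a 1,2-methyl shift from the adjacent tert-butyl carbon; the tertiary cation is what reacts next.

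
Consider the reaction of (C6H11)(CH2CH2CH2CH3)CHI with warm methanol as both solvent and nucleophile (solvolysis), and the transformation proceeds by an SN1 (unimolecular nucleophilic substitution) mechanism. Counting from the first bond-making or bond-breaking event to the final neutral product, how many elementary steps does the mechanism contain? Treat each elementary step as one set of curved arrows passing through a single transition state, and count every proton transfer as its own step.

Step 1: Rate-determining heterolysis of the C–I bond gives I⁻ and a secondary carbocation.
Step 2: A 1,2-hydride shift from the adjacent cyclohexyl carbon moves the positive charge from the secondary centre to an adjacent carbon, generating a more stable tertiary carbocation.
Step 3: CH3OH donates an oxygen lone pair into the empty p orbital of the cation, giving a protonated ether (an oxonium ion).
Step 4: Proton transfer from the O–H of the oxonium ion to a solvent molecule delivers the neutral ether.
Total: 4 elementary steps.

4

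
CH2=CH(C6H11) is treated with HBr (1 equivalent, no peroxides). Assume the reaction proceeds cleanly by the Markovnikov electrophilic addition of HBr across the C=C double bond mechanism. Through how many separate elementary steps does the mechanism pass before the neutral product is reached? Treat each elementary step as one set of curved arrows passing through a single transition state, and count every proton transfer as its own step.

Step 1: Electrophilic addition begins with the π(C=C) electrons forming a bond to the proton of HBr. Following Markovnikov's rule, the resulting cation is secondary. The H–Br bond breaks heterolytically, releasing Br⁻.
Step 2: Carbocation rearrangement: a 1,2-hydride shift from the adjacent cyclohexyl carbon converts the initially-formed secondary cation into the more stable tertiary cation.
Step 3: The Br⁻ anion donates a lone pair to the carbocation, forming the new C–Br σ-bond and giving the neutral alkyl halide.
Total: 3 elementary steps.

3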